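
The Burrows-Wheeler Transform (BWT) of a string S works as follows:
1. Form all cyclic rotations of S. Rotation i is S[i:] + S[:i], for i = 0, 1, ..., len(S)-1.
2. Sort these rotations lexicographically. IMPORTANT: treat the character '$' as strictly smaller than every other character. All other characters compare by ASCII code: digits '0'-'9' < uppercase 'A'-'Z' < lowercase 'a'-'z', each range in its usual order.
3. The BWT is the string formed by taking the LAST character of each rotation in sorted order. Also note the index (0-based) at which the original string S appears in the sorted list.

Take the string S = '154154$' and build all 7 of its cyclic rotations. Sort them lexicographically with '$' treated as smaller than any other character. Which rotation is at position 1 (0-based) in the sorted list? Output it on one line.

All 7 rotations (rotation i = S[i:]+S[:i]):
  rot[0] = 154154$
  rot[1] = 54154$1
  rot[2] = 4154$15
  rot[3] = 154$154
  rot[4] = 54$1541
  rot[5] = 4$15415
  rot[6] = $154154
Sorted (with $ < everything):
  sorted[0] = $154154
  sorted[1] = 154$154
  sorted[2] = 154154$
  sorted[3] = 4$15415
  sorted[4] = 4154$15
  sorted[5] = 54$1541
  sorted[6] = 54154$1
sorted[1] = 154$154

Answer: 154$154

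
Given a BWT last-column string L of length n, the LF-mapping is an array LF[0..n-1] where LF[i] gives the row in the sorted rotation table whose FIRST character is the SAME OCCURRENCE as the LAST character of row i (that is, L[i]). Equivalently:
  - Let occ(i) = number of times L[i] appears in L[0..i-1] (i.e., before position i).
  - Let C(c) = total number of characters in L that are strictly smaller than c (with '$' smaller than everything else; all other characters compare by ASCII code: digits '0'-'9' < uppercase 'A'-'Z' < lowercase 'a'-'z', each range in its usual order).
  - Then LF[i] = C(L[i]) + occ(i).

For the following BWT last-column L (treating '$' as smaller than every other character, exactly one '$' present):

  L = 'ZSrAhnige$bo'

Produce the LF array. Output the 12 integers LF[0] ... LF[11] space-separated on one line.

Answer: 3 2 11 1 7 9 8 6 5 0 4 10

Derivation:
Char counts: '$':1, 'A':1, 'S':1, 'Z':1, 'b':1, 'e':1, 'g':1, 'h':1, 'i':1, 'n':1, 'o':1, 'r':1
C (first-col start): C('$')=0, C('A')=1, C('S')=2, C('Z')=3, C('b')=4, C('e')=5, C('g')=6, C('h')=7, C('i')=8, C('n')=9, C('o')=10, C('r')=11
L[0]='Z': occ=0, LF[0]=C('Z')+0=3+0=3
L[1]='S': occ=0, LF[1]=C('S')+0=2+0=2
L[2]='r': occ=0, LF[2]=C('r')+0=11+0=11
L[3]='A': occ=0, LF[3]=C('A')+0=1+0=1
L[4]='h': occ=0, LF[4]=C('h')+0=7+0=7
L[5]='n': occ=0, LF[5]=C('n')+0=9+0=9
L[6]='i': occ=0, LF[6]=C('i')+0=8+0=8
L[7]='g': occ=0, LF[7]=C('g')+0=6+0=6
L[8]='e': occ=0, LF[8]=C('e')+0=5+0=5
L[9]='$': occ=0, LF[9]=C('$')+0=0+0=0
L[10]='b': occ=0, LF[10]=C('b')+0=4+0=4
L[11]='o': occ=0, LF[11]=C('o')+0=10+0=10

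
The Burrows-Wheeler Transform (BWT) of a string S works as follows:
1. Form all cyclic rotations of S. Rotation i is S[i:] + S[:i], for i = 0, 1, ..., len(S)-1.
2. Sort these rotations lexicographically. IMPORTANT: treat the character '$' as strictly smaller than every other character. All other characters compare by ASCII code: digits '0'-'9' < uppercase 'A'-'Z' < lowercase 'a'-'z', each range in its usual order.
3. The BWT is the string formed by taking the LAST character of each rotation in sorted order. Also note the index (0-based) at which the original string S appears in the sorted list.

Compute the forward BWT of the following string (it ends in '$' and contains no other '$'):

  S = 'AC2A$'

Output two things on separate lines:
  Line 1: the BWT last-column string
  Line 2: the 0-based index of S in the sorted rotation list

All 5 rotations (rotation i = S[i:]+S[:i]):
  rot[0] = AC2A$
  rot[1] = C2A$A
  rot[2] = 2A$AC
  rot[3] = A$AC2
  rot[4] = $AC2A
Sorted (with $ < everything):
  sorted[0] = $AC2A  (last char: 'A')
  sorted[1] = 2A$AC  (last char: 'C')
  sorted[2] = A$AC2  (last char: '2')
  sorted[3] = AC2A$  (last char: '$')
  sorted[4] = C2A$A  (last char: 'A')
Last column: AC2$A
Original string S is at sorted index 3

Answer: AC2$A
3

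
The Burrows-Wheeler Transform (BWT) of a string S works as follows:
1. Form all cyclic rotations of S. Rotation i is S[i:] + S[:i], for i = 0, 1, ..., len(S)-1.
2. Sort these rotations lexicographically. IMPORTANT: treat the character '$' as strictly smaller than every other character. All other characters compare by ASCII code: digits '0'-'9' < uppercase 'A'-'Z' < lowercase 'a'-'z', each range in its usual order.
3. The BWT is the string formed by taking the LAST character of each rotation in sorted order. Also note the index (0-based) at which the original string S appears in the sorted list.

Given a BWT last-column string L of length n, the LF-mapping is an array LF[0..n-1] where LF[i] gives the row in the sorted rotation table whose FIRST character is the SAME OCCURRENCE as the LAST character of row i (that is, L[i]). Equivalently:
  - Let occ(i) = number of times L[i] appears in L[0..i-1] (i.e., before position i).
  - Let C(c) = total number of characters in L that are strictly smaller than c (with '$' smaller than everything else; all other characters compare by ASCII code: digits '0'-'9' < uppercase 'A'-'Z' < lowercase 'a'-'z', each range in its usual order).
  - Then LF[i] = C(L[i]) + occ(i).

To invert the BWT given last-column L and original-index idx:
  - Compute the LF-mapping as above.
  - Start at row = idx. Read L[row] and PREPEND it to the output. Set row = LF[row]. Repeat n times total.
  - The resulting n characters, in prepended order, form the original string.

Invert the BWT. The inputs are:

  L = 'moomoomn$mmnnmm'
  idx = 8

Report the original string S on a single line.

Answer: nmomnommmomnom$

Derivation:
LF mapping: 1 11 12 2 13 14 3 8 0 4 5 9 10 6 7
Walk LF starting at row 8, prepending L[row]:
  step 1: row=8, L[8]='$', prepend. Next row=LF[8]=0
  step 2: row=0, L[0]='m', prepend. Next row=LF[0]=1
  step 3: row=1, L[1]='o', prepend. Next row=LF[1]=11
  step 4: row=11, L[11]='n', prepend. Next row=LF[11]=9
  step 5: row=9, L[9]='m', prepend. Next row=LF[9]=4
  step 6: row=4, L[4]='o', prepend. Next row=LF[4]=13
  step 7: row=13, L[13]='m', prepend. Next row=LF[13]=6
  step 8: row=6, L[6]='m', prepend. Next row=LF[6]=3
  step 9: row=3, L[3]='m', prepend. Next row=LF[3]=2
  step 10: row=2, L[2]='o', prepend. Next row=LF[2]=12
  step 11: row=12, L[12]='n', prepend. Next row=LF[12]=10
  step 12: row=10, L[10]='m', prepend. Next row=LF[10]=5
  step 13: row=5, L[5]='o', prepend. Next row=LF[5]=14
  step 14: row=14, L[14]='m', prepend. Next row=LF[14]=7
  step 15: row=7, L[7]='n', prepend. Next row=LF[7]=8
Reversed output: nmomnommmomnom$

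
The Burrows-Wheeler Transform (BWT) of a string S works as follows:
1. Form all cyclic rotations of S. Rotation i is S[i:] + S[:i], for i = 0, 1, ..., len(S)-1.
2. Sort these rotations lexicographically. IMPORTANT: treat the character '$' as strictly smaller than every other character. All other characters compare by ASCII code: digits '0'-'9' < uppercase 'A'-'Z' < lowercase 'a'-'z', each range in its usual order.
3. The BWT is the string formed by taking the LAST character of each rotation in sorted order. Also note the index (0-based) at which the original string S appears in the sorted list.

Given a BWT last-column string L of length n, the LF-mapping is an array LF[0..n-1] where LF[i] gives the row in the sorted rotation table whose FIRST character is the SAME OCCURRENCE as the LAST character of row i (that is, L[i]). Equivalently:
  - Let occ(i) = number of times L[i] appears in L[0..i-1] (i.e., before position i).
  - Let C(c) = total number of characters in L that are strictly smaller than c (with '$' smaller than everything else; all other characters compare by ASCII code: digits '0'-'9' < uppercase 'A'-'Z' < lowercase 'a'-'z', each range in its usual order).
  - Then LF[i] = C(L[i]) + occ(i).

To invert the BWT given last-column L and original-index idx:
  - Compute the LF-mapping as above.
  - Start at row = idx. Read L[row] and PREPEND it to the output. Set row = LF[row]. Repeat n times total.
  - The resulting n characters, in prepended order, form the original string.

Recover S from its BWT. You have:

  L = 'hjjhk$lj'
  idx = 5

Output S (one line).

LF mapping: 1 3 4 2 6 0 7 5
Walk LF starting at row 5, prepending L[row]:
  step 1: row=5, L[5]='$', prepend. Next row=LF[5]=0
  step 2: row=0, L[0]='h', prepend. Next row=LF[0]=1
  step 3: row=1, L[1]='j', prepend. Next row=LF[1]=3
  step 4: row=3, L[3]='h', prepend. Next row=LF[3]=2
  step 5: row=2, L[2]='j', prepend. Next row=LF[2]=4
  step 6: row=4, L[4]='k', prepend. Next row=LF[4]=6
  step 7: row=6, L[6]='l', prepend. Next row=LF[6]=7
  step 8: row=7, L[7]='j', prepend. Next row=LF[7]=5
Reversed output: jlkjhjh$

Answer: jlkjhjh$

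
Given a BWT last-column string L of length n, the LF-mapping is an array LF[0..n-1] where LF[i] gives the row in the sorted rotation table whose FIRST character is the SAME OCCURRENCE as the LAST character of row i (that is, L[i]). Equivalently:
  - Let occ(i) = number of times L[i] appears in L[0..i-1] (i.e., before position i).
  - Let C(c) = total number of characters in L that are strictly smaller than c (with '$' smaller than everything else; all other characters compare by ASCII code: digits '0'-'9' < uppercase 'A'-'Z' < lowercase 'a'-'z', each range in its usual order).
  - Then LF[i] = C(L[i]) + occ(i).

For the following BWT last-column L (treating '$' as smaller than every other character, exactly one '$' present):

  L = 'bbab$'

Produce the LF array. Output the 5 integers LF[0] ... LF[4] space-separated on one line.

Char counts: '$':1, 'a':1, 'b':3
C (first-col start): C('$')=0, C('a')=1, C('b')=2
L[0]='b': occ=0, LF[0]=C('b')+0=2+0=2
L[1]='b': occ=1, LF[1]=C('b')+1=2+1=3
L[2]='a': occ=0, LF[2]=C('a')+0=1+0=1
L[3]='b': occ=2, LF[3]=C('b')+2=2+2=4
L[4]='$': occ=0, LF[4]=C('$')+0=0+0=0

Answer: 2 3 1 4 0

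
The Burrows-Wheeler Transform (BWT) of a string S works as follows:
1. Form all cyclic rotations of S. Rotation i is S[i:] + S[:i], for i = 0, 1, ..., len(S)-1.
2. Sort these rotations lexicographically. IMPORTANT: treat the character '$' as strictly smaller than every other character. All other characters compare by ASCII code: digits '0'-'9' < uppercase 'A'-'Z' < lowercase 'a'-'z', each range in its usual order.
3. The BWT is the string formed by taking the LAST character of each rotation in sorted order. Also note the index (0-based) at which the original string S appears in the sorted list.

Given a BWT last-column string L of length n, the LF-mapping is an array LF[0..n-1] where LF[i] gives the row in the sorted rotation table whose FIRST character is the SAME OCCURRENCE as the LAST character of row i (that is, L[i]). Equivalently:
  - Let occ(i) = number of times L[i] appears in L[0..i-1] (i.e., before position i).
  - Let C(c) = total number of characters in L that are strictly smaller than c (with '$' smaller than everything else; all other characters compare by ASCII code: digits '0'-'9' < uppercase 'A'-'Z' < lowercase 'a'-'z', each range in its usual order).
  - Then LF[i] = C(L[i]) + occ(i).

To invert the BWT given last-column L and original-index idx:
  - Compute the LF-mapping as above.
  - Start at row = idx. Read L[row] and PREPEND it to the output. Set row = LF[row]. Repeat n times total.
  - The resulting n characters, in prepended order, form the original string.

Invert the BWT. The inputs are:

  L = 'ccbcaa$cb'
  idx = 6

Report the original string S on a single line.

LF mapping: 5 6 3 7 1 2 0 8 4
Walk LF starting at row 6, prepending L[row]:
  step 1: row=6, L[6]='$', prepend. Next row=LF[6]=0
  step 2: row=0, L[0]='c', prepend. Next row=LF[0]=5
  step 3: row=5, L[5]='a', prepend. Next row=LF[5]=2
  step 4: row=2, L[2]='b', prepend. Next row=LF[2]=3
  step 5: row=3, L[3]='c', prepend. Next row=LF[3]=7
  step 6: row=7, L[7]='c', prepend. Next row=LF[7]=8
  step 7: row=8, L[8]='b', prepend. Next row=LF[8]=4
  step 8: row=4, L[4]='a', prepend. Next row=LF[4]=1
  step 9: row=1, L[1]='c', prepend. Next row=LF[1]=6
Reversed output: cabccbac$

Answer: cabccbac$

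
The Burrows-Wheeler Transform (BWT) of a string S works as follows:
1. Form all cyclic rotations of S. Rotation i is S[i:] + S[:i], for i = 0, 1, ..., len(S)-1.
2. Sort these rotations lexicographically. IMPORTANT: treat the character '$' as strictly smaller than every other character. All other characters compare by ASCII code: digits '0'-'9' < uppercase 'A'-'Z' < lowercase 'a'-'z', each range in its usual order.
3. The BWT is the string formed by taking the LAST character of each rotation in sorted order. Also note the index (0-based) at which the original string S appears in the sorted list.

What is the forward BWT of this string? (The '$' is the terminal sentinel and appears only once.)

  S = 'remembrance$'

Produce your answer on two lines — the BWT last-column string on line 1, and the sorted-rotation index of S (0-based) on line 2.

Answer: ermncmreeab$
11

Derivation:
All 12 rotations (rotation i = S[i:]+S[:i]):
  rot[0] = remembrance$
  rot[1] = emembrance$r
  rot[2] = membrance$re
  rot[3] = embrance$rem
  rot[4] = mbrance$reme
  rot[5] = brance$remem
  rot[6] = rance$rememb
  rot[7] = ance$remembr
  rot[8] = nce$remembra
  rot[9] = ce$remembran
  rot[10] = e$remembranc
  rot[11] = $remembrance
Sorted (with $ < everything):
  sorted[0] = $remembrance  (last char: 'e')
  sorted[1] = ance$remembr  (last char: 'r')
  sorted[2] = brance$remem  (last char: 'm')
  sorted[3] = ce$remembran  (last char: 'n')
  sorted[4] = e$remembranc  (last char: 'c')
  sorted[5] = embrance$rem  (last char: 'm')
  sorted[6] = emembrance$r  (last char: 'r')
  sorted[7] = mbrance$reme  (last char: 'e')
  sorted[8] = membrance$re  (last char: 'e')
  sorted[9] = nce$remembra  (last char: 'a')
  sorted[10] = rance$rememb  (last char: 'b')
  sorted[11] = remembrance$  (last char: '$')
Last column: ermncmreeab$
Original string S is at sorted index 11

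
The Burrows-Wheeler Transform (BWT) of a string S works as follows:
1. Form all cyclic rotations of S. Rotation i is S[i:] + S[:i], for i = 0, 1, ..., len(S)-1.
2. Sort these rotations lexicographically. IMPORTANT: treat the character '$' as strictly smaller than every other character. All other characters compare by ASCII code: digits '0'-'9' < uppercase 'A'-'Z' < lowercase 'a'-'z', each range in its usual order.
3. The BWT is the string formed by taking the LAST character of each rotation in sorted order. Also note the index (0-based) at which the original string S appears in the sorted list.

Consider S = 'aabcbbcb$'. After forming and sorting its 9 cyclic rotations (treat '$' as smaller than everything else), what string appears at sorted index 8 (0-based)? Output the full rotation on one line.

All 9 rotations (rotation i = S[i:]+S[:i]):
  rot[0] = aabcbbcb$
  rot[1] = abcbbcb$a
  rot[2] = bcbbcb$aa
  rot[3] = cbbcb$aab
  rot[4] = bbcb$aabc
  rot[5] = bcb$aabcb
  rot[6] = cb$aabcbb
  rot[7] = b$aabcbbc
  rot[8] = $aabcbbcb
Sorted (with $ < everything):
  sorted[0] = $aabcbbcb
  sorted[1] = aabcbbcb$
  sorted[2] = abcbbcb$a
  sorted[3] = b$aabcbbc
  sorted[4] = bbcb$aabc
  sorted[5] = bcb$aabcb
  sorted[6] = bcbbcb$aa
  sorted[7] = cb$aabcbb
  sorted[8] = cbbcb$aab
sorted[8] = cbbcb$aab

Answer: cbbcb$aab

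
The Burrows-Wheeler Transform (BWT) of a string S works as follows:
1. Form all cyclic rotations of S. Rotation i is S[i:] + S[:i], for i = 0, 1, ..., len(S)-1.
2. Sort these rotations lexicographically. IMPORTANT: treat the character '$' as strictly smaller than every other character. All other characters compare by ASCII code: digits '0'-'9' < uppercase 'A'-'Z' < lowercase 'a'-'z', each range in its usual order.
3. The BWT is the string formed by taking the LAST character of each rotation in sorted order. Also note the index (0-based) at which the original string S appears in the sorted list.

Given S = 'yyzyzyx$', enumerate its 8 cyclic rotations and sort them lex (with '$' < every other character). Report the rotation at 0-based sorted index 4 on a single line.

All 8 rotations (rotation i = S[i:]+S[:i]):
  rot[0] = yyzyzyx$
  rot[1] = yzyzyx$y
  rot[2] = zyzyx$yy
  rot[3] = yzyx$yyz
  rot[4] = zyx$yyzy
  rot[5] = yx$yyzyz
  rot[6] = x$yyzyzy
  rot[7] = $yyzyzyx
Sorted (with $ < everything):
  sorted[0] = $yyzyzyx
  sorted[1] = x$yyzyzy
  sorted[2] = yx$yyzyz
  sorted[3] = yyzyzyx$
  sorted[4] = yzyx$yyz
  sorted[5] = yzyzyx$y
  sorted[6] = zyx$yyzy
  sorted[7] = zyzyx$yy
sorted[4] = yzyx$yyz

Answer: yzyx$yyz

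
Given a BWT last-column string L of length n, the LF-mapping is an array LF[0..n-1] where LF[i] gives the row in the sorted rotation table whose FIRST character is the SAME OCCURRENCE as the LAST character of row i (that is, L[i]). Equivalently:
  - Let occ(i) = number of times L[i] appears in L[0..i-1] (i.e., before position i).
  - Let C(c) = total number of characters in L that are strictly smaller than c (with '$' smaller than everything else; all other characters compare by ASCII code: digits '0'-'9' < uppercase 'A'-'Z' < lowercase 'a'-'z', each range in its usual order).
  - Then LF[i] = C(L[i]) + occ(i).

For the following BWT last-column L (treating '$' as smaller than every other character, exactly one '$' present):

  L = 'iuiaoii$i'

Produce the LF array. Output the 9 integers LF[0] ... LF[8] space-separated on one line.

Answer: 2 8 3 1 7 4 5 0 6

Derivation:
Char counts: '$':1, 'a':1, 'i':5, 'o':1, 'u':1
C (first-col start): C('$')=0, C('a')=1, C('i')=2, C('o')=7, C('u')=8
L[0]='i': occ=0, LF[0]=C('i')+0=2+0=2
L[1]='u': occ=0, LF[1]=C('u')+0=8+0=8
L[2]='i': occ=1, LF[2]=C('i')+1=2+1=3
L[3]='a': occ=0, LF[3]=C('a')+0=1+0=1
L[4]='o': occ=0, LF[4]=C('o')+0=7+0=7
L[5]='i': occ=2, LF[5]=C('i')+2=2+2=4
L[6]='i': occ=3, LF[6]=C('i')+3=2+3=5
L[7]='$': occ=0, LF[7]=C('$')+0=0+0=0
L[8]='i': occ=4, LF[8]=C('i')+4=2+4=6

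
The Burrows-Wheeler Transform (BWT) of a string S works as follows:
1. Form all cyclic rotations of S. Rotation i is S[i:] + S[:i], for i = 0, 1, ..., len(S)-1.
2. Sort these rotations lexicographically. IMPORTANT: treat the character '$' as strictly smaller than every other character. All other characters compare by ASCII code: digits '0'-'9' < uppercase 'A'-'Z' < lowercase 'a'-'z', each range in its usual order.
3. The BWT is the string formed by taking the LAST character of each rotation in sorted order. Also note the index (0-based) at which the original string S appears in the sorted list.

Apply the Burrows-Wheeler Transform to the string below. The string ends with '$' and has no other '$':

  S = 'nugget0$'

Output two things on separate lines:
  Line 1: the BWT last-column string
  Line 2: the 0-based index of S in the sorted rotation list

Answer: 0tggu$en
5

Derivation:
All 8 rotations (rotation i = S[i:]+S[:i]):
  rot[0] = nugget0$
  rot[1] = ugget0$n
  rot[2] = gget0$nu
  rot[3] = get0$nug
  rot[4] = et0$nugg
  rot[5] = t0$nugge
  rot[6] = 0$nugget
  rot[7] = $nugget0
Sorted (with $ < everything):
  sorted[0] = $nugget0  (last char: '0')
  sorted[1] = 0$nugget  (last char: 't')
  sorted[2] = et0$nugg  (last char: 'g')
  sorted[3] = get0$nug  (last char: 'g')
  sorted[4] = gget0$nu  (last char: 'u')
  sorted[5] = nugget0$  (last char: '$')
  sorted[6] = t0$nugge  (last char: 'e')
  sorted[7] = ugget0$n  (last char: 'n')
Last column: 0tggu$en
Original string S is at sorted index 5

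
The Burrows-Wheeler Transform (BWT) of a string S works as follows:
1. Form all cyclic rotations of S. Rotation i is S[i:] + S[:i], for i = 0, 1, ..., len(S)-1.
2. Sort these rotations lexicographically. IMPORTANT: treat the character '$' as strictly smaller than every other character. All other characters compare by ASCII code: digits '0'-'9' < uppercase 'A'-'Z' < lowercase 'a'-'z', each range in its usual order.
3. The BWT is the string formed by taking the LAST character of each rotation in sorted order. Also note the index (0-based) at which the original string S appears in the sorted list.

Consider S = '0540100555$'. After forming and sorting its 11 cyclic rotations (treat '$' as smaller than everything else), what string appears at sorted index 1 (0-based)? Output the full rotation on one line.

All 11 rotations (rotation i = S[i:]+S[:i]):
  rot[0] = 0540100555$
  rot[1] = 540100555$0
  rot[2] = 40100555$05
  rot[3] = 0100555$054
  rot[4] = 100555$0540
  rot[5] = 00555$05401
  rot[6] = 0555$054010
  rot[7] = 555$0540100
  rot[8] = 55$05401005
  rot[9] = 5$054010055
  rot[10] = $0540100555
Sorted (with $ < everything):
  sorted[0] = $0540100555
  sorted[1] = 00555$05401
  sorted[2] = 0100555$054
  sorted[3] = 0540100555$
  sorted[4] = 0555$054010
  sorted[5] = 100555$0540
  sorted[6] = 40100555$05
  sorted[7] = 5$054010055
  sorted[8] = 540100555$0
  sorted[9] = 55$05401005
  sorted[10] = 555$0540100
sorted[1] = 00555$05401

Answer: 00555$05401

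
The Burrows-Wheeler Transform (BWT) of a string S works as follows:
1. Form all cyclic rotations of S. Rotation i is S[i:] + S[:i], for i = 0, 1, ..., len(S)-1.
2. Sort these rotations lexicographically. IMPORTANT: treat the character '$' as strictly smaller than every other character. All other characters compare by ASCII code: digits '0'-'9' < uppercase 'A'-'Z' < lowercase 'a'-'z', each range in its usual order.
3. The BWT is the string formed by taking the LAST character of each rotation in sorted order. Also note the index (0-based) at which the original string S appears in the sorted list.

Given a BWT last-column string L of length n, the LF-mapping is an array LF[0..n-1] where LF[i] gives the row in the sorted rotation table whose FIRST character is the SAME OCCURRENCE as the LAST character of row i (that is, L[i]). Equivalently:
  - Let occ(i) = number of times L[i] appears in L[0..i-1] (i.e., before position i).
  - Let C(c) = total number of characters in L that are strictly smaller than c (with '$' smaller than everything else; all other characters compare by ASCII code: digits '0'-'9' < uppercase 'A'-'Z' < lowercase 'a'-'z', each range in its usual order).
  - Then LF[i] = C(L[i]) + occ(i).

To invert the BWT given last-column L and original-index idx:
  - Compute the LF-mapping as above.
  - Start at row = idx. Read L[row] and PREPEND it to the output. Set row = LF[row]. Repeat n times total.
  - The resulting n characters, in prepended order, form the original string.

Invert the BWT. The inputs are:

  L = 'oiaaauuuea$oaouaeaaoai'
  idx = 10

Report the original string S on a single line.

Answer: eauaiaaaaauaouaoeoiuo$

Derivation:
LF mapping: 14 12 1 2 3 18 19 20 10 4 0 15 5 16 21 6 11 7 8 17 9 13
Walk LF starting at row 10, prepending L[row]:
  step 1: row=10, L[10]='$', prepend. Next row=LF[10]=0
  step 2: row=0, L[0]='o', prepend. Next row=LF[0]=14
  step 3: row=14, L[14]='u', prepend. Next row=LF[14]=21
  step 4: row=21, L[21]='i', prepend. Next row=LF[21]=13
  step 5: row=13, L[13]='o', prepend. Next row=LF[13]=16
  step 6: row=16, L[16]='e', prepend. Next row=LF[16]=11
  step 7: row=11, L[11]='o', prepend. Next row=LF[11]=15
  step 8: row=15, L[15]='a', prepend. Next row=LF[15]=6
  step 9: row=6, L[6]='u', prepend. Next row=LF[6]=19
  step 10: row=19, L[19]='o', prepend. Next row=LF[19]=17
  step 11: row=17, L[17]='a', prepend. Next row=LF[17]=7
  step 12: row=7, L[7]='u', prepend. Next row=LF[7]=20
  step 13: row=20, L[20]='a', prepend. Next row=LF[20]=9
  step 14: row=9, L[9]='a', prepend. Next row=LF[9]=4
  step 15: row=4, L[4]='a', prepend. Next row=LF[4]=3
  step 16: row=3, L[3]='a', prepend. Next row=LF[3]=2
  step 17: row=2, L[2]='a', prepend. Next row=LF[2]=1
  step 18: row=1, L[1]='i', prepend. Next row=LF[1]=12
  step 19: row=12, L[12]='a', prepend. Next row=LF[12]=5
  step 20: row=5, L[5]='u', prepend. Next row=LF[5]=18
  step 21: row=18, L[18]='a', prepend. Next row=LF[18]=8
  step 22: row=8, L[8]='e', prepend. Next row=LF[8]=10
Reversed output: eauaiaaaaauaouaoeoiuo$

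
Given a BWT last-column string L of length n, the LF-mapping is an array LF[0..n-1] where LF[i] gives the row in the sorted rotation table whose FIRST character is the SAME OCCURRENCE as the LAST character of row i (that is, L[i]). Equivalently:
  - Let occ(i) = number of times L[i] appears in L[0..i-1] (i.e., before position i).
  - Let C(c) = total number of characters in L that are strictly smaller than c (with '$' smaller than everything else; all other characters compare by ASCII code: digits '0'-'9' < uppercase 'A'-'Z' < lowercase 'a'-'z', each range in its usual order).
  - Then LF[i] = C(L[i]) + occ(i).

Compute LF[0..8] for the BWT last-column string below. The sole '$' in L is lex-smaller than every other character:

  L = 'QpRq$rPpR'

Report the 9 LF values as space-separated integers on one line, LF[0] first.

Char counts: '$':1, 'P':1, 'Q':1, 'R':2, 'p':2, 'q':1, 'r':1
C (first-col start): C('$')=0, C('P')=1, C('Q')=2, C('R')=3, C('p')=5, C('q')=7, C('r')=8
L[0]='Q': occ=0, LF[0]=C('Q')+0=2+0=2
L[1]='p': occ=0, LF[1]=C('p')+0=5+0=5
L[2]='R': occ=0, LF[2]=C('R')+0=3+0=3
L[3]='q': occ=0, LF[3]=C('q')+0=7+0=7
L[4]='$': occ=0, LF[4]=C('$')+0=0+0=0
L[5]='r': occ=0, LF[5]=C('r')+0=8+0=8
L[6]='P': occ=0, LF[6]=C('P')+0=1+0=1
L[7]='p': occ=1, LF[7]=C('p')+1=5+1=6
L[8]='R': occ=1, LF[8]=C('R')+1=3+1=4

Answer: 2 5 3 7 0 8 1 6 4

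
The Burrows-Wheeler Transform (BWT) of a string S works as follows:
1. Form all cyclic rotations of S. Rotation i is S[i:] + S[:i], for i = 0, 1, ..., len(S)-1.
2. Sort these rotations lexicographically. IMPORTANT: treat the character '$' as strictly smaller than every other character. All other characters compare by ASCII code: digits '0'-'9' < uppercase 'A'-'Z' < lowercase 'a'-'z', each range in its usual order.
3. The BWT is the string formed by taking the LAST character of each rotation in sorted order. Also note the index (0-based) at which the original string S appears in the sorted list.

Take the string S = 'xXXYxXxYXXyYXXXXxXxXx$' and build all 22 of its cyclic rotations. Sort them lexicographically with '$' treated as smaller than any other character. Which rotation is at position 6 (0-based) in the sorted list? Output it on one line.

Answer: XYxXxYXXyYXXXXxXxXx$xX

Derivation:
All 22 rotations (rotation i = S[i:]+S[:i]):
  rot[0] = xXXYxXxYXXyYXXXXxXxXx$
  rot[1] = XXYxXxYXXyYXXXXxXxXx$x
  rot[2] = XYxXxYXXyYXXXXxXxXx$xX
  rot[3] = YxXxYXXyYXXXXxXxXx$xXX
  rot[4] = xXxYXXyYXXXXxXxXx$xXXY
  rot[5] = XxYXXyYXXXXxXxXx$xXXYx
  rot[6] = xYXXyYXXXXxXxXx$xXXYxX
  rot[7] = YXXyYXXXXxXxXx$xXXYxXx
  rot[8] = XXyYXXXXxXxXx$xXXYxXxY
  rot[9] = XyYXXXXxXxXx$xXXYxXxYX
  rot[10] = yYXXXXxXxXx$xXXYxXxYXX
  rot[11] = YXXXXxXxXx$xXXYxXxYXXy
  rot[12] = XXXXxXxXx$xXXYxXxYXXyY
  rot[13] = XXXxXxXx$xXXYxXxYXXyYX
  rot[14] = XXxXxXx$xXXYxXxYXXyYXX
  rot[15] = XxXxXx$xXXYxXxYXXyYXXX
  rot[16] = xXxXx$xXXYxXxYXXyYXXXX
  rot[17] = XxXx$xXXYxXxYXXyYXXXXx
  rot[18] = xXx$xXXYxXxYXXyYXXXXxX
  rot[19] = Xx$xXXYxXxYXXyYXXXXxXx
  rot[20] = x$xXXYxXxYXXyYXXXXxXxX
  rot[21] = $xXXYxXxYXXyYXXXXxXxXx
Sorted (with $ < everything):
  sorted[0] = $xXXYxXxYXXyYXXXXxXxXx
  sorted[1] = XXXXxXxXx$xXXYxXxYXXyY
  sorted[2] = XXXxXxXx$xXXYxXxYXXyYX
  sorted[3] = XXYxXxYXXyYXXXXxXxXx$x
  sorted[4] = XXxXxXx$xXXYxXxYXXyYXX
  sorted[5] = XXyYXXXXxXxXx$xXXYxXxY
  sorted[6] = XYxXxYXXyYXXXXxXxXx$xX
  sorted[7] = Xx$xXXYxXxYXXyYXXXXxXx
  sorted[8] = XxXx$xXXYxXxYXXyYXXXXx
  sorted[9] = XxXxXx$xXXYxXxYXXyYXXX
  sorted[10] = XxYXXyYXXXXxXxXx$xXXYx
  sorted[11] = XyYXXXXxXxXx$xXXYxXxYX
  sorted[12] = YXXXXxXxXx$xXXYxXxYXXy
  sorted[13] = YXXyYXXXXxXxXx$xXXYxXx
  sorted[14] = YxXxYXXyYXXXXxXxXx$xXX
  sorted[15] = x$xXXYxXxYXXyYXXXXxXxX
  sorted[16] = xXXYxXxYXXyYXXXXxXxXx$
  sorted[17] = xXx$xXXYxXxYXXyYXXXXxX
  sorted[18] = xXxXx$xXXYxXxYXXyYXXXX
  sorted[19] = xXxYXXyYXXXXxXxXx$xXXY
  sorted[20] = xYXXyYXXXXxXxXx$xXXYxX
  sorted[21] = yYXXXXxXxXx$xXXYxXxYXX
sorted[6] = XYxXxYXXyYXXXXxXxXx$xX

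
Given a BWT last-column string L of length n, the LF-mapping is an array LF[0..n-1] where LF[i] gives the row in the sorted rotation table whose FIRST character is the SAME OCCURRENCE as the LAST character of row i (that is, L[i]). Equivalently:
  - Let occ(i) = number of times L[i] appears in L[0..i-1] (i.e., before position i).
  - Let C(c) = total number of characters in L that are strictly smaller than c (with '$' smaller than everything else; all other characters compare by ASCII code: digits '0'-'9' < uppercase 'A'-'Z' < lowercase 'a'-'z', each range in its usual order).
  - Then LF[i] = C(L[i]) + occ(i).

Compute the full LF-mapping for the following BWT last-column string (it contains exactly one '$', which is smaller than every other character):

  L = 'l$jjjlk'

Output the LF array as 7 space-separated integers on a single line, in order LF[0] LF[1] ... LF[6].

Char counts: '$':1, 'j':3, 'k':1, 'l':2
C (first-col start): C('$')=0, C('j')=1, C('k')=4, C('l')=5
L[0]='l': occ=0, LF[0]=C('l')+0=5+0=5
L[1]='$': occ=0, LF[1]=C('$')+0=0+0=0
L[2]='j': occ=0, LF[2]=C('j')+0=1+0=1
L[3]='j': occ=1, LF[3]=C('j')+1=1+1=2
L[4]='j': occ=2, LF[4]=C('j')+2=1+2=3
L[5]='l': occ=1, LF[5]=C('l')+1=5+1=6
L[6]='k': occ=0, LF[6]=C('k')+0=4+0=4

Answer: 5 0 1 2 3 6 4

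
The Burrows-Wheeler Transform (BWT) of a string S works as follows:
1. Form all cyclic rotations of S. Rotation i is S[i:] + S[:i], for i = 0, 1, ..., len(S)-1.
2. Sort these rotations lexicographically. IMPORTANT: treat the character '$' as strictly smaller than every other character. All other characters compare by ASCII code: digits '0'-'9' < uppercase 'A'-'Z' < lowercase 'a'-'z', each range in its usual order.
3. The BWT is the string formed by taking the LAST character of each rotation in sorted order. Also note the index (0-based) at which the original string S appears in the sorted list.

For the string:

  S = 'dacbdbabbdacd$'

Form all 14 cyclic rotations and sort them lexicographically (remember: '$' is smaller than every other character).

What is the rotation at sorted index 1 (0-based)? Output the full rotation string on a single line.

All 14 rotations (rotation i = S[i:]+S[:i]):
  rot[0] = dacbdbabbdacd$
  rot[1] = acbdbabbdacd$d
  rot[2] = cbdbabbdacd$da
  rot[3] = bdbabbdacd$dac
  rot[4] = dbabbdacd$dacb
  rot[5] = babbdacd$dacbd
  rot[6] = abbdacd$dacbdb
  rot[7] = bbdacd$dacbdba
  rot[8] = bdacd$dacbdbab
  rot[9] = dacd$dacbdbabb
  rot[10] = acd$dacbdbabbd
  rot[11] = cd$dacbdbabbda
  rot[12] = d$dacbdbabbdac
  rot[13] = $dacbdbabbdacd
Sorted (with $ < everything):
  sorted[0] = $dacbdbabbdacd
  sorted[1] = abbdacd$dacbdb
  sorted[2] = acbdbabbdacd$d
  sorted[3] = acd$dacbdbabbd
  sorted[4] = babbdacd$dacbd
  sorted[5] = bbdacd$dacbdba
  sorted[6] = bdacd$dacbdbab
  sorted[7] = bdbabbdacd$dac
  sorted[8] = cbdbabbdacd$da
  sorted[9] = cd$dacbdbabbda
  sorted[10] = d$dacbdbabbdac
  sorted[11] = dacbdbabbdacd$
  sorted[12] = dacd$dacbdbabb
  sorted[13] = dbabbdacd$dacb
sorted[1] = abbdacd$dacbdb

Answer: abbdacd$dacbdb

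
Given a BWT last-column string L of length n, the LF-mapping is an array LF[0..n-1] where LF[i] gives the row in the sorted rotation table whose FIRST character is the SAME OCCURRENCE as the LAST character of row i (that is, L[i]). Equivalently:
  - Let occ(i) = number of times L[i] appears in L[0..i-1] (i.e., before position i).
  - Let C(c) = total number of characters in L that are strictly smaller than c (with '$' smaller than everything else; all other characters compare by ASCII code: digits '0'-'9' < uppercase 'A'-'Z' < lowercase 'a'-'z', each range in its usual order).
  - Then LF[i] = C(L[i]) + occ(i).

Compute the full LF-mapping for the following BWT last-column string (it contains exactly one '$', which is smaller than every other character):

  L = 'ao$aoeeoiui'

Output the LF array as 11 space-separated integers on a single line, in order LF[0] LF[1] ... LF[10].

Char counts: '$':1, 'a':2, 'e':2, 'i':2, 'o':3, 'u':1
C (first-col start): C('$')=0, C('a')=1, C('e')=3, C('i')=5, C('o')=7, C('u')=10
L[0]='a': occ=0, LF[0]=C('a')+0=1+0=1
L[1]='o': occ=0, LF[1]=C('o')+0=7+0=7
L[2]='$': occ=0, LF[2]=C('$')+0=0+0=0
L[3]='a': occ=1, LF[3]=C('a')+1=1+1=2
L[4]='o': occ=1, LF[4]=C('o')+1=7+1=8
L[5]='e': occ=0, LF[5]=C('e')+0=3+0=3
L[6]='e': occ=1, LF[6]=C('e')+1=3+1=4
L[7]='o': occ=2, LF[7]=C('o')+2=7+2=9
L[8]='i': occ=0, LF[8]=C('i')+0=5+0=5
L[9]='u': occ=0, LF[9]=C('u')+0=10+0=10
L[10]='i': occ=1, LF[10]=C('i')+1=5+1=6

Answer: 1 7 0 2 8 3 4 9 5 10 6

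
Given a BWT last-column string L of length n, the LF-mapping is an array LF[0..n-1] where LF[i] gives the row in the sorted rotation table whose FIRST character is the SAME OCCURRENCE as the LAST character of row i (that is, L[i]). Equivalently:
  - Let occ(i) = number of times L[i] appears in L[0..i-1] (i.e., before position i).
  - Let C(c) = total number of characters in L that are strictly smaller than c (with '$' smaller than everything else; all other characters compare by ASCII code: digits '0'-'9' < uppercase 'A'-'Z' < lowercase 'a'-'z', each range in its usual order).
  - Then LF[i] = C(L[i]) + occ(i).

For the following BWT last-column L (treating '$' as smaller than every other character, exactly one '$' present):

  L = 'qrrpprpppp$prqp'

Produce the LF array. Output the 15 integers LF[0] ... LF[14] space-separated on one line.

Answer: 9 11 12 1 2 13 3 4 5 6 0 7 14 10 8

Derivation:
Char counts: '$':1, 'p':8, 'q':2, 'r':4
C (first-col start): C('$')=0, C('p')=1, C('q')=9, C('r')=11
L[0]='q': occ=0, LF[0]=C('q')+0=9+0=9
L[1]='r': occ=0, LF[1]=C('r')+0=11+0=11
L[2]='r': occ=1, LF[2]=C('r')+1=11+1=12
L[3]='p': occ=0, LF[3]=C('p')+0=1+0=1
L[4]='p': occ=1, LF[4]=C('p')+1=1+1=2
L[5]='r': occ=2, LF[5]=C('r')+2=11+2=13
L[6]='p': occ=2, LF[6]=C('p')+2=1+2=3
L[7]='p': occ=3, LF[7]=C('p')+3=1+3=4
L[8]='p': occ=4, LF[8]=C('p')+4=1+4=5
L[9]='p': occ=5, LF[9]=C('p')+5=1+5=6
L[10]='$': occ=0, LF[10]=C('$')+0=0+0=0
L[11]='p': occ=6, LF[11]=C('p')+6=1+6=7
L[12]='r': occ=3, LF[12]=C('r')+3=11+3=14
L[13]='q': occ=1, LF[13]=C('q')+1=9+1=10
L[14]='p': occ=7, LF[14]=C('p')+7=1+7=8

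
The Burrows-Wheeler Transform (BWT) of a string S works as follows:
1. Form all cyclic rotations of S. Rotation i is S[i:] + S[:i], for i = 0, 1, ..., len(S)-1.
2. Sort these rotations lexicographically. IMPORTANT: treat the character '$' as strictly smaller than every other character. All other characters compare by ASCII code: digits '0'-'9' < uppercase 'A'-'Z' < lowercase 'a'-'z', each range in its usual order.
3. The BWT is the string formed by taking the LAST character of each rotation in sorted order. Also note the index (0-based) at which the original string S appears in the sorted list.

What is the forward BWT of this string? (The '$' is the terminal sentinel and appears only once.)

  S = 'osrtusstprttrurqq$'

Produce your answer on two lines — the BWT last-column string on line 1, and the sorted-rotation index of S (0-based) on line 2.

Answer: q$tqrupstousstrrrt
1

Derivation:
All 18 rotations (rotation i = S[i:]+S[:i]):
  rot[0] = osrtusstprttrurqq$
  rot[1] = srtusstprttrurqq$o
  rot[2] = rtusstprttrurqq$os
  rot[3] = tusstprttrurqq$osr
  rot[4] = usstprttrurqq$osrt
  rot[5] = sstprttrurqq$osrtu
  rot[6] = stprttrurqq$osrtus
  rot[7] = tprttrurqq$osrtuss
  rot[8] = prttrurqq$osrtusst
  rot[9] = rttrurqq$osrtusstp
  rot[10] = ttrurqq$osrtusstpr
  rot[11] = trurqq$osrtusstprt
  rot[12] = rurqq$osrtusstprtt
  rot[13] = urqq$osrtusstprttr
  rot[14] = rqq$osrtusstprttru
  rot[15] = qq$osrtusstprttrur
  rot[16] = q$osrtusstprttrurq
  rot[17] = $osrtusstprttrurqq
Sorted (with $ < everything):
  sorted[0] = $osrtusstprttrurqq  (last char: 'q')
  sorted[1] = osrtusstprttrurqq$  (last char: '$')
  sorted[2] = prttrurqq$osrtusst  (last char: 't')
  sorted[3] = q$osrtusstprttrurq  (last char: 'q')
  sorted[4] = qq$osrtusstprttrur  (last char: 'r')
  sorted[5] = rqq$osrtusstprttru  (last char: 'u')
  sorted[6] = rttrurqq$osrtusstp  (last char: 'p')
  sorted[7] = rtusstprttrurqq$os  (last char: 's')
  sorted[8] = rurqq$osrtusstprtt  (last char: 't')
  sorted[9] = srtusstprttrurqq$o  (last char: 'o')
  sorted[10] = sstprttrurqq$osrtu  (last char: 'u')
  sorted[11] = stprttrurqq$osrtus  (last char: 's')
  sorted[12] = tprttrurqq$osrtuss  (last char: 's')
  sorted[13] = trurqq$osrtusstprt  (last char: 't')
  sorted[14] = ttrurqq$osrtusstpr  (last char: 'r')
  sorted[15] = tusstprttrurqq$osr  (last char: 'r')
  sorted[16] = urqq$osrtusstprttr  (last char: 'r')
  sorted[17] = usstprttrurqq$osrt  (last char: 't')
Last column: q$tqrupstousstrrrt
Original string S is at sorted index 1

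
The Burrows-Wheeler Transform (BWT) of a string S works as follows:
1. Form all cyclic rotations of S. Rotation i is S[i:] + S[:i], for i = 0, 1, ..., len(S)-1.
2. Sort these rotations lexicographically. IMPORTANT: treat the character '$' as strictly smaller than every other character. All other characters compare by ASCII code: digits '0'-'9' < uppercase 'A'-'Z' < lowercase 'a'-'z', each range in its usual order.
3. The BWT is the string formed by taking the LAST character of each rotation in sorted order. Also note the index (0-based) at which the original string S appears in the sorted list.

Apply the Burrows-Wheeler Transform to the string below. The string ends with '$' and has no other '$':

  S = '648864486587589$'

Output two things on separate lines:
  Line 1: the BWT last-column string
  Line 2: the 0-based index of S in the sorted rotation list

Answer: 9646678$88845458
7

Derivation:
All 16 rotations (rotation i = S[i:]+S[:i]):
  rot[0] = 648864486587589$
  rot[1] = 48864486587589$6
  rot[2] = 8864486587589$64
  rot[3] = 864486587589$648
  rot[4] = 64486587589$6488
  rot[5] = 4486587589$64886
  rot[6] = 486587589$648864
  rot[7] = 86587589$6488644
  rot[8] = 6587589$64886448
  rot[9] = 587589$648864486
  rot[10] = 87589$6488644865
  rot[11] = 7589$64886448658
  rot[12] = 589$648864486587
  rot[13] = 89$6488644865875
  rot[14] = 9$64886448658758
  rot[15] = $648864486587589
Sorted (with $ < everything):
  sorted[0] = $648864486587589  (last char: '9')
  sorted[1] = 4486587589$64886  (last char: '6')
  sorted[2] = 486587589$648864  (last char: '4')
  sorted[3] = 48864486587589$6  (last char: '6')
  sorted[4] = 587589$648864486  (last char: '6')
  sorted[5] = 589$648864486587  (last char: '7')
  sorted[6] = 64486587589$6488  (last char: '8')
  sorted[7] = 648864486587589$  (last char: '$')
  sorted[8] = 6587589$64886448  (last char: '8')
  sorted[9] = 7589$64886448658  (last char: '8')
  sorted[10] = 864486587589$648  (last char: '8')
  sorted[11] = 86587589$6488644  (last char: '4')
  sorted[12] = 87589$6488644865  (last char: '5')
  sorted[13] = 8864486587589$64  (last char: '4')
  sorted[14] = 89$6488644865875  (last char: '5')
  sorted[15] = 9$64886448658758  (last char: '8')
Last column: 9646678$88845458
Original string S is at sorted index 7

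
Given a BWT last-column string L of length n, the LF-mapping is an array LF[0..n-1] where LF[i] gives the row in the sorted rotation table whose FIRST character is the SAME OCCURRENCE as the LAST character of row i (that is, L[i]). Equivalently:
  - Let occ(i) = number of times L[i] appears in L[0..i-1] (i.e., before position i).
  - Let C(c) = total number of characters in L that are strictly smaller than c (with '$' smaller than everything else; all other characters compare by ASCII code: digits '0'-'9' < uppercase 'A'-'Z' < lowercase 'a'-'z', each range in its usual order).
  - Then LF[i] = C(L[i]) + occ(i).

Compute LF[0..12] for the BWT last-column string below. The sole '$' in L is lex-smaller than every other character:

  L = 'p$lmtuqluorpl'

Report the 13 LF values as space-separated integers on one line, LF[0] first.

Char counts: '$':1, 'l':3, 'm':1, 'o':1, 'p':2, 'q':1, 'r':1, 't':1, 'u':2
C (first-col start): C('$')=0, C('l')=1, C('m')=4, C('o')=5, C('p')=6, C('q')=8, C('r')=9, C('t')=10, C('u')=11
L[0]='p': occ=0, LF[0]=C('p')+0=6+0=6
L[1]='$': occ=0, LF[1]=C('$')+0=0+0=0
L[2]='l': occ=0, LF[2]=C('l')+0=1+0=1
L[3]='m': occ=0, LF[3]=C('m')+0=4+0=4
L[4]='t': occ=0, LF[4]=C('t')+0=10+0=10
L[5]='u': occ=0, LF[5]=C('u')+0=11+0=11
L[6]='q': occ=0, LF[6]=C('q')+0=8+0=8
L[7]='l': occ=1, LF[7]=C('l')+1=1+1=2
L[8]='u': occ=1, LF[8]=C('u')+1=11+1=12
L[9]='o': occ=0, LF[9]=C('o')+0=5+0=5
L[10]='r': occ=0, LF[10]=C('r')+0=9+0=9
L[11]='p': occ=1, LF[11]=C('p')+1=6+1=7
L[12]='l': occ=2, LF[12]=C('l')+2=1+2=3

Answer: 6 0 1 4 10 11 8 2 12 5 9 7 3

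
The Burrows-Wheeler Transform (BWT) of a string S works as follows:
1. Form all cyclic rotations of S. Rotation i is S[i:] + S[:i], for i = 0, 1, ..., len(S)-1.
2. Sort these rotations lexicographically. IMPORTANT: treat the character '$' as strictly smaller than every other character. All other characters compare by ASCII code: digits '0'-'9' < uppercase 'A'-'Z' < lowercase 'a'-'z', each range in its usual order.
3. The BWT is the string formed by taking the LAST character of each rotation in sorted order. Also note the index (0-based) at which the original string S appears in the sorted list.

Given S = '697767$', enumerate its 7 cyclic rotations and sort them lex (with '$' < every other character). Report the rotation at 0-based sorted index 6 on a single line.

All 7 rotations (rotation i = S[i:]+S[:i]):
  rot[0] = 697767$
  rot[1] = 97767$6
  rot[2] = 7767$69
  rot[3] = 767$697
  rot[4] = 67$6977
  rot[5] = 7$69776
  rot[6] = $697767
Sorted (with $ < everything):
  sorted[0] = $697767
  sorted[1] = 67$6977
  sorted[2] = 697767$
  sorted[3] = 7$69776
  sorted[4] = 767$697
  sorted[5] = 7767$69
  sorted[6] = 97767$6
sorted[6] = 97767$6

Answer: 97767$6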